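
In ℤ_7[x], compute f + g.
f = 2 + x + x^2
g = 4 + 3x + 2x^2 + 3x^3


Add coefficients mod 7:
x^0: 2 + 4 = 6 (mod 7)
x^1: 1 + 3 = 4 (mod 7)
x^2: 1 + 2 = 3 (mod 7)
x^3: 0 + 3 = 3 (mod 7)
Result: 6 + 4x + 3x^2 + 3x^3

f + g = 6 + 4x + 3x^2 + 3x^3


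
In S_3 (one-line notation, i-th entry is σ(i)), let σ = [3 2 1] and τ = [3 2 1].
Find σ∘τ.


σ∘τ: apply τ first, then σ
1 →τ 3 →σ 1
2 →τ 2 →σ 2
3 →τ 1 →σ 3

σ∘τ = [1 2 3]


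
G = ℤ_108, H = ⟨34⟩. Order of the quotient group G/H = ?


|⟨34⟩| = n / gcd(34, 108) = 108 / 2 = 54
H is normal (ℤ_108 is abelian).
|G/H| = |G| / |H| = 108 / 54 = 2

|G/H| = 2


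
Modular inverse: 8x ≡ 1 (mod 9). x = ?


Use the extended Euclidean algorithm to write 1 = 8·s + 9·t; then s mod 9 is the inverse.
Euclidean algorithm:
  8 = 0·9 + 8
  9 = 1·8 + 1
  8 = 8·1 + 0
gcd(8,9) = 1
Back-substitution gives: 8·(-1) + 9·(1) = 1
So 8⁻¹ ≡ -1 ≡ 8 (mod 9)
Check: 8 × 8 = 64 ≡ 1 (mod 9) ✓

8⁻¹ ≡ 8 (mod 9)


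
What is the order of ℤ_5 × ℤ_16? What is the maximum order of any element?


|ℤ_5 × ℤ_16| = 5 × 16 = 80
Max element order = lcm(5,16) = 80
Cyclic? Yes (gcd=1)

|ℤ_5×ℤ_16| = 80, max element order = 80


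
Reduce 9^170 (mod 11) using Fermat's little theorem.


Fermat's little theorem: if p is prime and gcd(a,p)=1, then a^(p-1) ≡ 1 (mod p)
p = 11 is prime, gcd(9,11) = 1
Reduce exponent: 170 mod 10 = 0
So 9^170 ≡ 9^0 (mod 11)
9^0 = 1

9^170 ≡ 1 (mod 11)


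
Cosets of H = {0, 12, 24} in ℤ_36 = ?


H = {0, 12, 24}, |H| = 3
Number of cosets = |G|/|H| = 36/3 = 12
0 + H = {0, 12, 24}
1 + H = {1, 13, 25}
2 + H = {2, 14, 26}
3 + H = {3, 15, 27}
4 + H = {4, 16, 28}
5 + H = {5, 17, 29}
6 + H = {6, 18, 30}
7 + H = {7, 19, 31}
8 + H = {8, 20, 32}
9 + H = {9, 21, 33}
10 + H = {10, 22, 34}
11 + H = {11, 23, 35}

Cosets: 0+H={0,12,24}; 1+H={1,13,25}; 2+H={2,14,26}; 3+H={3,15,27}; 4+H={4,16,28}; 5+H={5,17,29}; 6+H={6,18,30}; 7+H={7,19,31}; 8+H={8,20,32}; 9+H={9,21,33}; 10+H={10,22,34}; 11+H={11,23,35}


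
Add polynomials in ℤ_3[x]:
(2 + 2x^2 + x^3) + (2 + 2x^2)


Add coefficients mod 3:
x^0: 2 + 2 = 1 (mod 3)
x^1: 0 + 0 = 0 (mod 3)
x^2: 2 + 2 = 1 (mod 3)
x^3: 1 + 0 = 1 (mod 3)
Result: 1 + x^2 + x^3

f + g = 1 + x^2 + x^3


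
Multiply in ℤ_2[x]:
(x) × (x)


Expand and collect like terms; reduce coefficients mod 2:
x^0: 0·0 = 0 ≡ 0 (mod 2)
x^1: 0·1 + 1·0 = 0 ≡ 0 (mod 2)
x^2: 1·1 = 1 ≡ 1 (mod 2)
Result: x^2

f · g = x^2


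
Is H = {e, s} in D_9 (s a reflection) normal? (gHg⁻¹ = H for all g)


H = {e, s} in D_9 (s a reflection)
r·s·r⁻¹ = sr⁻² ≠ s for n ≥ 3, so {e, s} is not closed under conjugation

No, not a normal subgroup


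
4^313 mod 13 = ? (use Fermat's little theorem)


Fermat's little theorem: if p is prime and gcd(a,p)=1, then a^(p-1) ≡ 1 (mod p)
p = 13 is prime, gcd(4,13) = 1
Reduce exponent: 313 mod 12 = 1
So 4^313 ≡ 4^1 (mod 13)
4^1 mod 13 = 4

4^313 ≡ 4 (mod 13)


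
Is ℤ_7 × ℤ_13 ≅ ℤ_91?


Comparing ℤ_7 × ℤ_13 and ℤ_91:
gcd(7,13) = 1, so ℤ_7 × ℤ_13 ≅ ℤ_91 (CRT)

Yes, ℤ_7 × ℤ_13 ≅ ℤ_91


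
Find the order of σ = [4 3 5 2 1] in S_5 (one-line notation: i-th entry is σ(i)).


Cycle decomposition: (1 4 2 3 5)
Cycle lengths: 5
Order = lcm(5) = 5

ord(σ) = 5


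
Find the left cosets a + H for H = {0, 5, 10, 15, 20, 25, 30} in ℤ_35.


H = {0, 5, 10, 15, 20, 25, 30}, |H| = 7
Number of cosets = |G|/|H| = 35/7 = 5
0 + H = {0, 5, 10, 15, 20, 25, 30}
1 + H = {1, 6, 11, 16, 21, 26, 31}
2 + H = {2, 7, 12, 17, 22, 27, 32}
3 + H = {3, 8, 13, 18, 23, 28, 33}
4 + H = {4, 9, 14, 19, 24, 29, 34}

Cosets: 0+H={0,5,10,15,20,25,30}; 1+H={1,6,11,16,21,26,31}; 2+H={2,7,12,17,22,27,32}; 3+H={3,8,13,18,23,28,33}; 4+H={4,9,14,19,24,29,34}


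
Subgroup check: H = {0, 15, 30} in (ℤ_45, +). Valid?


Subgroup test for H = {0, 15, 30} in (ℤ_45, +):
(1) 0 ∈ H? Yes
(2) Closure: for all a,b ∈ H, (a+b) mod 45 ∈ H? Yes
(3) Inverses: for all a ∈ H, -a mod 45 ∈ H? Yes

Yes, H is a subgroup of ℤ_45


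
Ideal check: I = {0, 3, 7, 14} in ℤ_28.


Check ideal conditions for I = {0, 3, 7, 14} in ℤ_28:
(1) I is an additive subgroup? No
(2) For r ∈ ℤ_28 and a ∈ I: r·a ∈ I? No  [counterexample: r=2, a=3, r·a mod 28 = 6 ∉ I]

No, I is not an ideal of ℤ_28


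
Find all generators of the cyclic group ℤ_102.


g generates ℤ_n iff gcd(g,n) = 1
Prime factors of 102: 2, 3, 17
Generators are g ∈ {1,...,101} not divisible by any of these primes.
Generators: {1, 5, 7, 11, 13, 19, 23, 25, 29, 31, 35, 37, 41, 43, 47, 49, 53, 55, 59, 61, 65, 67, 71, 73, 77, 79, 83, 89, 91, 95, 97, 101}
Number of generators = φ(102) = 32

Generators of ℤ_102 = {1, 5, 7, 11, 13, 19, 23, 25, 29, 31, 35, 37, 41, 43, 47, 49, 53, 55, 59, 61, 65, 67, 71, 73, 77, 79, 83, 89, 91, 95, 97, 101}


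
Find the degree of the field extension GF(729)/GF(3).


GF(729) = GF(3^6), so the extension degree is 6

[GF(729)/GF(3)] = 6


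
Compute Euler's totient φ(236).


Factor n: 236 = 2^2 × 59
φ(n) = n · ∏(1 - 1/p) over distinct primes p | n
φ(236) = 236 · (1 - 1/2) · (1 - 1/59) = 116

φ(236) = 116


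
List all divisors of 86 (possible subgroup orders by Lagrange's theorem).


Lagrange's theorem: |H| divides |G|
|G| = 86
Divisors of 86: 1, 2, 43, 86

Possible subgroup orders: {1, 2, 43, 86}


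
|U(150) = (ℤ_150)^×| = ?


U(n) is the group of units mod n; |U(n)| = φ(n)
|U(150)| = φ(150) = 40

|U(150) = (ℤ_150)^×| = 40


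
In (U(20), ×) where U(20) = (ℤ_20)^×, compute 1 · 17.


Operation: multiplication mod 20
1 · 17 = (a × b) mod 20 with a = 1, b = 17

1 · 17 = 17


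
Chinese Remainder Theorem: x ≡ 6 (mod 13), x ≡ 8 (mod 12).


m₁ = 13, m₂ = 12, gcd = 1, so CRT applies. M = m₁·m₂ = 156
Let M₁ = M/m₁ = 12, M₂ = M/m₂ = 13
Find y₁ ≡ M₁⁻¹ (mod m₁): 12⁻¹ ≡ 12 (mod 13)
Find y₂ ≡ M₂⁻¹ (mod m₂): 13⁻¹ ≡ 1 (mod 12)
x = a₁·M₁·y₁ + a₂·M₂·y₂ = 6·12·12 + 8·13·1 = 968
Reduce mod 156: x ≡ 32
Check: 32 mod 13 = 6 ✓, 32 mod 12 = 8 ✓

x ≡ 32 (mod 156)


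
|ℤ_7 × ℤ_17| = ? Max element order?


|ℤ_7 × ℤ_17| = 7 × 17 = 119
Max element order = lcm(7,17) = 119
Cyclic? Yes (gcd=1)

|ℤ_7×ℤ_17| = 119, max element order = 119


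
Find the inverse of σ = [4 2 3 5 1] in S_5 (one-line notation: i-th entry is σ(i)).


To find σ⁻¹, swap domain and range:
σ(1) = 4 → σ⁻¹(4) = 1
σ(2) = 2 → σ⁻¹(2) = 2
σ(3) = 3 → σ⁻¹(3) = 3
σ(4) = 5 → σ⁻¹(5) = 4
σ(5) = 1 → σ⁻¹(1) = 5

σ⁻¹ = [5 2 3 1 4]


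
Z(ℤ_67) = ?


Z(G) = {g ∈ G | gx = xg for all x ∈ G}
ℤ_67 is abelian, so Z(G) = G

Z(ℤ_67) = ℤ_67


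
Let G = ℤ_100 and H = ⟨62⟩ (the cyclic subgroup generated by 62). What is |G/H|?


|⟨62⟩| = n / gcd(62, 100) = 100 / 2 = 50
H is normal (ℤ_100 is abelian).
|G/H| = |G| / |H| = 100 / 50 = 2

|G/H| = 2


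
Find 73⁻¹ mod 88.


Use the extended Euclidean algorithm to write 1 = 73·s + 88·t; then s mod 88 is the inverse.
Euclidean algorithm:
  73 = 0·88 + 73
  88 = 1·73 + 15
  73 = 4·15 + 13
  15 = 1·13 + 2
  13 = 6·2 + 1
  2 = 2·1 + 0
gcd(73,88) = 1
Back-substitution gives: 73·(41) + 88·(-34) = 1
So 73⁻¹ ≡ 41 ≡ 41 (mod 88)
Check: 73 × 41 = 2993 ≡ 1 (mod 88) ✓

73⁻¹ ≡ 41 (mod 88)


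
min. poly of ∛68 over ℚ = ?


∛68 satisfies x³ - 68 = 0, irreducible over ℚ (no rational root; 68 is not a perfect cube)

Minimal polynomial: x³ - 68


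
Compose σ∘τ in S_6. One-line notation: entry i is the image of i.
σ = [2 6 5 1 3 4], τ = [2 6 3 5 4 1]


σ∘τ: apply τ first, then σ
1 →τ 2 →σ 6
2 →τ 6 →σ 4
3 →τ 3 →σ 5
4 →τ 5 →σ 3
5 →τ 4 →σ 1
6 →τ 1 →σ 2

σ∘τ = [6 4 5 3 1 2]


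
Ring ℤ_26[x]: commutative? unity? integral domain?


ℤ_26 has zero divisors (2·13 ≡ 0), and these lift to constant zero divisors in ℤ_26[x]; so not an integral domain
Commutative: Yes
Integral domain: No
Has unity: Yes

ℤ_26[x]: Commutative=Yes, Unity=Yes


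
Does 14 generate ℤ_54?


g generates ℤ_n iff gcd(g, n) = 1
gcd(14, 54) = 2
Since gcd = 2 ≠ 1, ⟨14⟩ has order 27 < 54, so 14 is not a generator.

No, 14 does not generate ℤ_54


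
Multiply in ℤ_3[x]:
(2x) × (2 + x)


Expand and collect like terms; reduce coefficients mod 3:
x^0: 0·2 = 0 ≡ 0 (mod 3)
x^1: 0·1 + 2·2 = 4 ≡ 1 (mod 3)
x^2: 2·1 = 2 ≡ 2 (mod 3)
Result: x + 2x^2

f · g = x + 2x^2


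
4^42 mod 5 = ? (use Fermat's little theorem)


Fermat's little theorem: if p is prime and gcd(a,p)=1, then a^(p-1) ≡ 1 (mod p)
p = 5 is prime, gcd(4,5) = 1
Reduce exponent: 42 mod 4 = 2
So 4^42 ≡ 4^2 (mod 5)
4^2 mod 5 = 1

4^42 ≡ 1 (mod 5)


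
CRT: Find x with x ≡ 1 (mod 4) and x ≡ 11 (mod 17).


m₁ = 4, m₂ = 17, gcd = 1, so CRT applies. M = m₁·m₂ = 68
Let M₁ = M/m₁ = 17, M₂ = M/m₂ = 4
Find y₁ ≡ M₁⁻¹ (mod m₁): 17⁻¹ ≡ 1 (mod 4)
Find y₂ ≡ M₂⁻¹ (mod m₂): 4⁻¹ ≡ 13 (mod 17)
x = a₁·M₁·y₁ + a₂·M₂·y₂ = 1·17·1 + 11·4·13 = 589
Reduce mod 68: x ≡ 45
Check: 45 mod 4 = 1 ✓, 45 mod 17 = 11 ✓

x ≡ 45 (mod 68)


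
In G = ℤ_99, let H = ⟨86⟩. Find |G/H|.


|⟨86⟩| = n / gcd(86, 99) = 99 / 1 = 99
H is normal (ℤ_99 is abelian).
|G/H| = |G| / |H| = 99 / 99 = 1

|G/H| = 1


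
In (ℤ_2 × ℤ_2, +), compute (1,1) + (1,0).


Operation: componentwise addition mod (2, 2)
(1,1) + (1,0) = ((a₁+b₁) mod 2, (a₂+b₂) mod 2) with a = (1,1), b = (1,0)

(1,1) + (1,0) = (0,1)


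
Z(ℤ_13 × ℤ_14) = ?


Z(G) = {g ∈ G | gx = xg for all x ∈ G}
Direct product of abelian groups is abelian, so Z(G) = G

Z(ℤ_13 × ℤ_14) = ℤ_13 × ℤ_14


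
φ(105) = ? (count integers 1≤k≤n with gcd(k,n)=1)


Factor n: 105 = 3 × 5 × 7
φ(n) = n · ∏(1 - 1/p) over distinct primes p | n
φ(105) = 105 · (1 - 1/3) · (1 - 1/5) · (1 - 1/7) = 48

φ(105) = 48


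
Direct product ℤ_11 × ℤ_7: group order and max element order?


|ℤ_11 × ℤ_7| = 11 × 7 = 77
Max element order = lcm(11,7) = 77
Cyclic? Yes (gcd=1)

|ℤ_11×ℤ_7| = 77, max element order = 77


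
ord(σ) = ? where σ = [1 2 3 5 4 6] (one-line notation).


Cycle decomposition: (4 5)
Cycle lengths: 2
Order = lcm(2) = 2

ord(σ) = 2


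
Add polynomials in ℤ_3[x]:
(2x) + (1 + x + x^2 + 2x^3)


Add coefficients mod 3:
x^0: 0 + 1 = 1 (mod 3)
x^1: 2 + 1 = 0 (mod 3)
x^2: 0 + 1 = 1 (mod 3)
x^3: 0 + 2 = 2 (mod 3)
Result: 1 + x^2 + 2x^3

f + g = 1 + x^2 + 2x^3


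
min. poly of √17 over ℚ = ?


√17 satisfies x² - 17 = 0, irreducible over ℚ since 17 is squarefree

Minimal polynomial: x² - 17


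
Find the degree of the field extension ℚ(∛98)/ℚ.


∛98 has minimal polynomial x³ - 98 (irreducible over ℚ since 98 is not a perfect cube)

[ℚ(∛98)/ℚ] = 3


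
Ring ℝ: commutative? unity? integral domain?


ℝ is a field: commutative, has unity, every nonzero element is a unit (hence an integral domain)
Commutative: Yes
Integral domain: Yes
Has unity: Yes

ℝ: Commutative=Yes, Unity=Yes


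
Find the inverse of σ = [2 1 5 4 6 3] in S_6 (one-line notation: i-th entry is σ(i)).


To find σ⁻¹, swap domain and range:
σ(1) = 2 → σ⁻¹(2) = 1
σ(2) = 1 → σ⁻¹(1) = 2
σ(3) = 5 → σ⁻¹(5) = 3
σ(4) = 4 → σ⁻¹(4) = 4
σ(5) = 6 → σ⁻¹(6) = 5
σ(6) = 3 → σ⁻¹(3) = 6

σ⁻¹ = [2 1 6 4 3 5]


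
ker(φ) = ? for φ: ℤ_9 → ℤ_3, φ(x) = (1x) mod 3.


Kernel = preimage of identity
ker(φ) = {x ∈ ℤ_9 : 1x ≡ 0 (mod 3)}. Since 3 | 9, φ is well-defined. The kernel is the cyclic subgroup ⟨3⟩ of ℤ_9 (order 3), i.e. {0, 3, 6}

ker(φ) = {0, 3, 6}


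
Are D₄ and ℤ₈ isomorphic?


Comparing D₄ and ℤ₈:
D₄ is non-abelian, ℤ₈ is abelian

No, D₄ ≇ ℤ₈


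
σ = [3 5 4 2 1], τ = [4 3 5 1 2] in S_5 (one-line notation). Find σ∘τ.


σ∘τ: apply τ first, then σ
1 →τ 4 →σ 2
2 →τ 3 →σ 4
3 →τ 5 →σ 1
4 →τ 1 →σ 3
5 →τ 2 →σ 5

σ∘τ = [2 4 1 3 5]


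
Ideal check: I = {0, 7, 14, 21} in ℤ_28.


Check ideal conditions for I = {0, 7, 14, 21} in ℤ_28:
(1) I is an additive subgroup? Yes
(2) For r ∈ ℤ_28 and a ∈ I: r·a ∈ I? Yes

Yes, I is an ideal of ℤ_28


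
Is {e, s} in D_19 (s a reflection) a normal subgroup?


H = {e, s} in D_19 (s a reflection)
r·s·r⁻¹ = sr⁻² ≠ s for n ≥ 3, so {e, s} is not closed under conjugation

No, not a normal subgroup


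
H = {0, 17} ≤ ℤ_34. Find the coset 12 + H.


12 + H = {12 + h (mod 34) : h ∈ H}
12+0=12, 12+17=29

12 + H = {12, 29}


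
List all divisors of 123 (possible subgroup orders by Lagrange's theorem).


Lagrange's theorem: |H| divides |G|
|G| = 123
Divisors of 123: 1, 3, 41, 123

Possible subgroup orders: {1, 3, 41, 123}


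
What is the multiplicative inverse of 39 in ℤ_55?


Use the extended Euclidean algorithm to write 1 = 39·s + 55·t; then s mod 55 is the inverse.
Euclidean algorithm:
  39 = 0·55 + 39
  55 = 1·39 + 16
  39 = 2·16 + 7
  16 = 2·7 + 2
  7 = 3·2 + 1
  2 = 2·1 + 0
gcd(39,55) = 1
Back-substitution gives: 39·(24) + 55·(-17) = 1
So 39⁻¹ ≡ 24 ≡ 24 (mod 55)
Check: 39 × 24 = 936 ≡ 1 (mod 55) ✓

39⁻¹ ≡ 24 (mod 55)


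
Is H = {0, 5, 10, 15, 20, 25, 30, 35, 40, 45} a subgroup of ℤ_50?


Subgroup test for H = {0, 5, 10, 15, 20, 25, 30, 35, 40, 45} in (ℤ_50, +):
(1) 0 ∈ H? Yes
(2) Closure: for all a,b ∈ H, (a+b) mod 50 ∈ H? Yes
(3) Inverses: for all a ∈ H, -a mod 50 ∈ H? Yes

Yes, H is a subgroup of ℤ_50


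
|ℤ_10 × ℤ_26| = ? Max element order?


|ℤ_10 × ℤ_26| = 10 × 26 = 260
Max element order = lcm(10,26) = 130
Cyclic? No (gcd=2)

|ℤ_10×ℤ_26| = 260, max element order = 130


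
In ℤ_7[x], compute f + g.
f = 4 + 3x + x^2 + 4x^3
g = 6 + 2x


Add coefficients mod 7:
x^0: 4 + 6 = 3 (mod 7)
x^1: 3 + 2 = 5 (mod 7)
x^2: 1 + 0 = 1 (mod 7)
x^3: 4 + 0 = 4 (mod 7)
Result: 3 + 5x + x^2 + 4x^3

f + g = 3 + 5x + x^2 + 4x^3


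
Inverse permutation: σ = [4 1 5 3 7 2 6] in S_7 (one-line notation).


To find σ⁻¹, swap domain and range:
σ(1) = 4 → σ⁻¹(4) = 1
σ(2) = 1 → σ⁻¹(1) = 2
σ(3) = 5 → σ⁻¹(5) = 3
σ(4) = 3 → σ⁻¹(3) = 4
σ(5) = 7 → σ⁻¹(7) = 5
σ(6) = 2 → σ⁻¹(2) = 6
σ(7) = 6 → σ⁻¹(6) = 7

σ⁻¹ = [2 6 4 1 3 7 5]


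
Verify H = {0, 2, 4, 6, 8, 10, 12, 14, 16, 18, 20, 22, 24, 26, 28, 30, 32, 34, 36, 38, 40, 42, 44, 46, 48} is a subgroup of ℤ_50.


Subgroup test for H = {0, 2, 4, 6, 8, 10, 12, 14, 16, 18, 20, 22, 24, 26, 28, 30, 32, 34, 36, 38, 40, 42, 44, 46, 48} in (ℤ_50, +):
(1) 0 ∈ H? Yes
(2) Closure: for all a,b ∈ H, (a+b) mod 50 ∈ H? Yes
(3) Inverses: for all a ∈ H, -a mod 50 ∈ H? Yes

Yes, H is a subgroup of ℤ_50


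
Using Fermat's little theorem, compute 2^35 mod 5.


Fermat's little theorem: if p is prime and gcd(a,p)=1, then a^(p-1) ≡ 1 (mod p)
p = 5 is prime, gcd(2,5) = 1
Reduce exponent: 35 mod 4 = 3
So 2^35 ≡ 2^3 (mod 5)
2^3 mod 5 = 3

2^35 ≡ 3 (mod 5)


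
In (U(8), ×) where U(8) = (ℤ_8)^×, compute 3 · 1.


Operation: multiplication mod 8
3 · 1 = (a × b) mod 8 with a = 3, b = 1

3 · 1 = 3


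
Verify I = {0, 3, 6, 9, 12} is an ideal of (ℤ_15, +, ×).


Check ideal conditions for I = {0, 3, 6, 9, 12} in ℤ_15:
(1) I is an additive subgroup? Yes
(2) For r ∈ ℤ_15 and a ∈ I: r·a ∈ I? Yes

Yes, I is an ideal of ℤ_15


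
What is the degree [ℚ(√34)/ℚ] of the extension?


√34 has minimal polynomial x² - 34 (irreducible over ℚ since 34 is squarefree)

[ℚ(√34)/ℚ] = 2


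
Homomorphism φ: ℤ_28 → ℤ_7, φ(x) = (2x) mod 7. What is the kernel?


Kernel = preimage of identity
ker(φ) = {x ∈ ℤ_28 : 2x ≡ 0 (mod 7)}. Since 7 | 28, φ is well-defined. The kernel is the cyclic subgroup ⟨7⟩ of ℤ_28 (order 4), i.e. {0, 7, 14, 21}

ker(φ) = {0, 7, 14, 21}


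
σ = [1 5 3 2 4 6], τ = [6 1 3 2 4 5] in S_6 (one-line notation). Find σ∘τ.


σ∘τ: apply τ first, then σ
1 →τ 6 →σ 6
2 →τ 1 →σ 1
3 →τ 3 →σ 3
4 →τ 2 →σ 5
5 →τ 4 →σ 2
6 →τ 5 →σ 4

σ∘τ = [6 1 3 5 2 4]


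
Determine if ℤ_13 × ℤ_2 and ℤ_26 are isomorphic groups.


Comparing ℤ_13 × ℤ_2 and ℤ_26:
gcd(13,2) = 1, so ℤ_13 × ℤ_2 ≅ ℤ_26 (CRT)

Yes, ℤ_13 × ℤ_2 ≅ ℤ_26


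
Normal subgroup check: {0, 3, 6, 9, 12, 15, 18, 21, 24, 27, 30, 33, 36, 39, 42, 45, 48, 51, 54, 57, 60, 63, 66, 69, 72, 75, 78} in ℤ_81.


H = {0, 3, 6, 9, 12, 15, 18, 21, 24, 27, 30, 33, 36, 39, 42, 45, 48, 51, 54, 57, 60, 63, 66, 69, 72, 75, 78} in ℤ_81
ℤ_81 is abelian; every subgroup of an abelian group is normal

Yes, normal subgroup


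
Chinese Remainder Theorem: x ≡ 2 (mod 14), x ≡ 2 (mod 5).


m₁ = 14, m₂ = 5, gcd = 1, so CRT applies. M = m₁·m₂ = 70
Let M₁ = M/m₁ = 5, M₂ = M/m₂ = 14
Find y₁ ≡ M₁⁻¹ (mod m₁): 5⁻¹ ≡ 3 (mod 14)
Find y₂ ≡ M₂⁻¹ (mod m₂): 14⁻¹ ≡ 4 (mod 5)
x = a₁·M₁·y₁ + a₂·M₂·y₂ = 2·5·3 + 2·14·4 = 142
Reduce mod 70: x ≡ 2
Check: 2 mod 14 = 2 ✓, 2 mod 5 = 2 ✓

x ≡ 2 (mod 70)


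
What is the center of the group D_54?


Z(G) = {g ∈ G | gx = xg for all x ∈ G}
For even n, Z(D_n) = {e, r^(n/2)}: the 180° rotation r^27 commutes with every reflection and rotation

Z(D_54) = {e, r^27}


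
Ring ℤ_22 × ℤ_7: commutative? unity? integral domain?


Direct product ring; commutative with unity (1,1); but (1,0)·(0,1) = (0,0) gives zero divisors, so not an integral domain
Commutative: Yes
Integral domain: No
Has unity: Yes

ℤ_22 × ℤ_7: Commutative=Yes, Unity=Yes


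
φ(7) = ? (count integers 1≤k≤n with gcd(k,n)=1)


φ(n) = count of k ∈ {1,...,n} with gcd(k,n)=1
Coprimes to 7: {1, 2, 3, 4, 5, 6}
Count: 6

φ(7) = 6


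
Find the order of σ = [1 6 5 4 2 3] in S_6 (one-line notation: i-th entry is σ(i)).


Cycle decomposition: (2 6 3 5)
Cycle lengths: 4
Order = lcm(4) = 4

ord(σ) = 4


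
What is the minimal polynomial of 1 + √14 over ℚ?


Let α = 1 + √14. Then α - 1 = √14, so (α - 1)² = 14, giving α² - 2α - 13 = 0. Degree 2 and α ∉ ℚ, so this is the minimal polynomial.

Minimal polynomial: x² - 2x - 13


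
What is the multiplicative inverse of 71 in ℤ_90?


Use the extended Euclidean algorithm to write 1 = 71·s + 90·t; then s mod 90 is the inverse.
Euclidean algorithm:
  71 = 0·90 + 71
  90 = 1·71 + 19
  71 = 3·19 + 14
  19 = 1·14 + 5
  14 = 2·5 + 4
  5 = 1·4 + 1
  4 = 4·1 + 0
gcd(71,90) = 1
Back-substitution gives: 71·(-19) + 90·(15) = 1
So 71⁻¹ ≡ -19 ≡ 71 (mod 90)
Check: 71 × 71 = 5041 ≡ 1 (mod 90) ✓

71⁻¹ ≡ 71 (mod 90)


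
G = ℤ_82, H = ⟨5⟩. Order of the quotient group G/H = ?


|⟨5⟩| = n / gcd(5, 82) = 82 / 1 = 82
H is normal (ℤ_82 is abelian).
|G/H| = |G| / |H| = 82 / 82 = 1

|G/H| = 1


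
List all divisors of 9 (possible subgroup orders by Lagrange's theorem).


Lagrange's theorem: |H| divides |G|
|G| = 9
Divisors of 9: 1, 3, 9

Possible subgroup orders: {1, 3, 9}


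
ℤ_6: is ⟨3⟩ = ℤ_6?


g generates ℤ_n iff gcd(g, n) = 1
gcd(3, 6) = 3
Since gcd = 3 ≠ 1, ⟨3⟩ has order 2 < 6, so 3 is not a generator.

No, 3 does not generate ℤ_6


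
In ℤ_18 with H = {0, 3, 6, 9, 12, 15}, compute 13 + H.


13 + H = {13 + h (mod 18) : h ∈ H}
13+0=13, 13+3=16, 13+6=1, 13+9=4, 13+12=7, 13+15=10
13 + H = {1, 4, 7, 10, 13, 16} = 1 + H

13 + H = {1, 4, 7, 10, 13, 16}


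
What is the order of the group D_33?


|D_n| = 2n (n rotations and n reflections)
|D_33| = 2×33 = 66

|D_33| = 66


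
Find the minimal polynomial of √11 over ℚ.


√11 satisfies x² - 11 = 0, irreducible over ℚ since 11 is squarefree

Minimal polynomial: x² - 11


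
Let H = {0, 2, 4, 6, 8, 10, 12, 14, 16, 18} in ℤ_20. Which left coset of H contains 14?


14 + H = {14 + h (mod 20) : h ∈ H}
14+0=14, 14+2=16, 14+4=18, 14+6=0, 14+8=2, 14+10=4, 14+12=6, 14+14=8, 14+16=10, 14+18=12
14 + H = {0, 2, 4, 6, 8, 10, 12, 14, 16, 18} = 0 + H

14 + H = {0, 2, 4, 6, 8, 10, 12, 14, 16, 18}


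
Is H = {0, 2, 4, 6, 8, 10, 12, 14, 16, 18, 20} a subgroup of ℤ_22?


Subgroup test for H = {0, 2, 4, 6, 8, 10, 12, 14, 16, 18, 20} in (ℤ_22, +):
(1) 0 ∈ H? Yes
(2) Closure: for all a,b ∈ H, (a+b) mod 22 ∈ H? Yes
(3) Inverses: for all a ∈ H, -a mod 22 ∈ H? Yes

Yes, H is a subgroup of ℤ_22


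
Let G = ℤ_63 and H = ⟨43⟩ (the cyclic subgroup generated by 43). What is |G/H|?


|⟨43⟩| = n / gcd(43, 63) = 63 / 1 = 63
H is normal (ℤ_63 is abelian).
|G/H| = |G| / |H| = 63 / 63 = 1

|G/H| = 1


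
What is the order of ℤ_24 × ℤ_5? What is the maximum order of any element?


|ℤ_24 × ℤ_5| = 24 × 5 = 120
Max element order = lcm(24,5) = 120
Cyclic? Yes (gcd=1)

|ℤ_24×ℤ_5| = 120, max element order = 120


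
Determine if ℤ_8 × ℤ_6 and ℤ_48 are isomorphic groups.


Comparing ℤ_8 × ℤ_6 and ℤ_48:
gcd(8,6) = 2 ≠ 1. Max element order in ℤ_8×ℤ_6 is lcm(8,6) = 24 < 48, so it has no element of order 48

No, ℤ_8 × ℤ_6 ≇ ℤ_48


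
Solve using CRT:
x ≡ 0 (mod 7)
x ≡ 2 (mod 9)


m₁ = 7, m₂ = 9, gcd = 1, so CRT applies. M = m₁·m₂ = 63
Let M₁ = M/m₁ = 9, M₂ = M/m₂ = 7
Find y₁ ≡ M₁⁻¹ (mod m₁): 9⁻¹ ≡ 4 (mod 7)
Find y₂ ≡ M₂⁻¹ (mod m₂): 7⁻¹ ≡ 4 (mod 9)
x = a₁·M₁·y₁ + a₂·M₂·y₂ = 0·9·4 + 2·7·4 = 56
Reduce mod 63: x ≡ 56
Check: 56 mod 7 = 0 ✓, 56 mod 9 = 2 ✓

x ≡ 56 (mod 63)


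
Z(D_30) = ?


Z(G) = {g ∈ G | gx = xg for all x ∈ G}
For even n, Z(D_n) = {e, r^(n/2)}: the 180° rotation r^15 commutes with every reflection and rotation

Z(D_30) = {e, r^15}


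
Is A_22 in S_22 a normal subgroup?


H = A_22 in S_22
A_22 has index 2 in S_22, and every subgroup of index 2 is normal

Yes, normal subgroup


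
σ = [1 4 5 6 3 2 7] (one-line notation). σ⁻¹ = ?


To find σ⁻¹, swap domain and range:
σ(1) = 1 → σ⁻¹(1) = 1
σ(2) = 4 → σ⁻¹(4) = 2
σ(3) = 5 → σ⁻¹(5) = 3
σ(4) = 6 → σ⁻¹(6) = 4
σ(5) = 3 → σ⁻¹(3) = 5
σ(6) = 2 → σ⁻¹(2) = 6
σ(7) = 7 → σ⁻¹(7) = 7

σ⁻¹ = [1 6 5 2 3 4 7]


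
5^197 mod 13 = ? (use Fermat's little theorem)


Fermat's little theorem: if p is prime and gcd(a,p)=1, then a^(p-1) ≡ 1 (mod p)
p = 13 is prime, gcd(5,13) = 1
Reduce exponent: 197 mod 12 = 5
So 5^197 ≡ 5^5 (mod 13)
5^5 mod 13 = 5

5^197 ≡ 5 (mod 13)


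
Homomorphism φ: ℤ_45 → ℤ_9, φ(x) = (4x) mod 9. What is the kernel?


Kernel = preimage of identity
ker(φ) = {x ∈ ℤ_45 : 4x ≡ 0 (mod 9)}. Since 9 | 45, φ is well-defined. The kernel is the cyclic subgroup ⟨9⟩ of ℤ_45 (order 5), i.e. {0, 9, 18, 27, 36}

ker(φ) = {0, 9, 18, 27, 36}


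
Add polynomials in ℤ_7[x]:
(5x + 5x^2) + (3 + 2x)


Add coefficients mod 7:
x^0: 0 + 3 = 3 (mod 7)
x^1: 5 + 2 = 0 (mod 7)
x^2: 5 + 0 = 5 (mod 7)
Result: 3 + 5x^2

f + g = 3 + 5x^2


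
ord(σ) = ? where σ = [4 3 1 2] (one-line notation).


Cycle decomposition: (1 4 2 3)
Cycle lengths: 4
Order = lcm(4) = 4

ord(σ) = 4


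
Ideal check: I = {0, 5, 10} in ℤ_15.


Check ideal conditions for I = {0, 5, 10} in ℤ_15:
(1) I is an additive subgroup? Yes
(2) For r ∈ ℤ_15 and a ∈ I: r·a ∈ I? Yes

Yes, I is an ideal of ℤ_15


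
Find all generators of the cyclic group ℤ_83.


g generates ℤ_n iff gcd(g,n) = 1
Prime factors of 83: 83
Generators are g ∈ {1,...,82} not divisible by any of these primes.
Generators: {1, 2, 3, 4, 5, 6, 7, 8, 9, 10, 11, 12, 13, 14, 15, 16, 17, 18, 19, 20, 21, 22, 23, 24, 25, 26, 27, 28, 29, 30, 31, 32, 33, 34, 35, 36, 37, 38, 39, 40, 41, 42, 43, 44, 45, 46, 47, 48, 49, 50, 51, 52, 53, 54, 55, 56, 57, 58, 59, 60, 61, 62, 63, 64, 65, 66, 67, 68, 69, 70, 71, 72, 73, 74, 75, 76, 77, 78, 79, 80, 81, 82}
Number of generators = φ(83) = 82

Generators of ℤ_83 = {1, 2, 3, 4, 5, 6, 7, 8, 9, 10, 11, 12, 13, 14, 15, 16, 17, 18, 19, 20, 21, 22, 23, 24, 25, 26, 27, 28, 29, 30, 31, 32, 33, 34, 35, 36, 37, 38, 39, 40, 41, 42, 43, 44, 45, 46, 47, 48, 49, 50, 51, 52, 53, 54, 55, 56, 57, 58, 59, 60, 61, 62, 63, 64, 65, 66, 67, 68, 69, 70, 71, 72, 73, 74, 75, 76, 77, 78, 79, 80, 81, 82}


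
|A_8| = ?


|A_n| = n!/2 (even permutations)
|A_8| = 8!/2 = 40320/2 = 20160

|A_8| = 20160


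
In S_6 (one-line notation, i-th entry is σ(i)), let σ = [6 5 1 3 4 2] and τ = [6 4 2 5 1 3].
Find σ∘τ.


σ∘τ: apply τ first, then σ
1 →τ 6 →σ 2
2 →τ 4 →σ 3
3 →τ 2 →σ 5
4 →τ 5 →σ 4
5 →τ 1 →σ 6
6 →τ 3 →σ 1

σ∘τ = [2 3 5 4 6 1]


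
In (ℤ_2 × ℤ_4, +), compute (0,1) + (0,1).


Operation: componentwise addition mod (2, 4)
(0,1) + (0,1) = ((a₁+b₁) mod 2, (a₂+b₂) mod 4) with a = (0,1), b = (0,1)

(0,1) + (0,1) = (0,2)


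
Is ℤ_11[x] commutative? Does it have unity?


ℤ_11 is a field (n prime), so ℤ_11[x] is a commutative integral domain with unity
Commutative: Yes
Integral domain: Yes
Has unity: Yes

ℤ_11[x]: Commutative=Yes, Unity=Yes


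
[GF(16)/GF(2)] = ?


GF(16) = GF(2^4), so the extension degree is 4

[GF(16)/GF(2)] = 4


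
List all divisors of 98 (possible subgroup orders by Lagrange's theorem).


Lagrange's theorem: |H| divides |G|
|G| = 98
Divisors of 98: 1, 2, 7, 14, 49, 98

Possible subgroup orders: {1, 2, 7, 14, 49, 98}


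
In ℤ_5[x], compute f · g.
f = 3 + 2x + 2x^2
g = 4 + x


Expand and collect like terms; reduce coefficients mod 5:
x^0: 3·4 = 12 ≡ 2 (mod 5)
x^1: 3·1 + 2·4 = 11 ≡ 1 (mod 5)
x^2: 2·1 + 2·4 = 10 ≡ 0 (mod 5)
x^3: 2·1 = 2 ≡ 2 (mod 5)
Result: 2 + x + 2x^3

f · g = 2 + x + 2x^3


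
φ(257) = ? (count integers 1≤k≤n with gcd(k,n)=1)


Factor n: 257 = 257
φ(n) = n · ∏(1 - 1/p) over distinct primes p | n
φ(257) = 257 · (1 - 1/257) = 256

φ(257) = 256


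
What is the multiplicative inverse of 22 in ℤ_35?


Use the extended Euclidean algorithm to write 1 = 22·s + 35·t; then s mod 35 is the inverse.
Euclidean algorithm:
  22 = 0·35 + 22
  35 = 1·22 + 13
  22 = 1·13 + 9
  13 = 1·9 + 4
  9 = 2·4 + 1
  4 = 4·1 + 0
gcd(22,35) = 1
Back-substitution gives: 22·(8) + 35·(-5) = 1
So 22⁻¹ ≡ 8 ≡ 8 (mod 35)
Check: 22 × 8 = 176 ≡ 1 (mod 35) ✓

22⁻¹ ≡ 8 (mod 35)


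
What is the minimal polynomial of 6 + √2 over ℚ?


Let α = 6 + √2. Then α - 6 = √2, so (α - 6)² = 2, giving α² - 12α + 34 = 0. Degree 2 and α ∉ ℚ, so this is the minimal polynomial.

Minimal polynomial: x² - 12x + 34


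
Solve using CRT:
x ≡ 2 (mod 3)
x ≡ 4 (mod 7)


m₁ = 3, m₂ = 7, gcd = 1, so CRT applies. M = m₁·m₂ = 21
Let M₁ = M/m₁ = 7, M₂ = M/m₂ = 3
Find y₁ ≡ M₁⁻¹ (mod m₁): 7⁻¹ ≡ 1 (mod 3)
Find y₂ ≡ M₂⁻¹ (mod m₂): 3⁻¹ ≡ 5 (mod 7)
x = a₁·M₁·y₁ + a₂·M₂·y₂ = 2·7·1 + 4·3·5 = 74
Reduce mod 21: x ≡ 11
Check: 11 mod 3 = 2 ✓, 11 mod 7 = 4 ✓

x ≡ 11 (mod 21)


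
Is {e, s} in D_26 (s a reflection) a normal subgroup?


H = {e, s} in D_26 (s a reflection)
r·s·r⁻¹ = sr⁻² ≠ s for n ≥ 3, so {e, s} is not closed under conjugation

No, not a normal subgroup


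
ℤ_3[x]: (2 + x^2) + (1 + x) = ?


Add coefficients mod 3:
x^0: 2 + 1 = 0 (mod 3)
x^1: 0 + 1 = 1 (mod 3)
x^2: 1 + 0 = 1 (mod 3)
Result: x + x^2

f + g = x + x^2


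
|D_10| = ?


|D_n| = 2n (n rotations and n reflections)
|D_10| = 2×10 = 20

|D_10| = 20


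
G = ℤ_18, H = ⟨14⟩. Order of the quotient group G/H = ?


|⟨14⟩| = n / gcd(14, 18) = 18 / 2 = 9
H is normal (ℤ_18 is abelian).
|G/H| = |G| / |H| = 18 / 9 = 2

|G/H| = 2


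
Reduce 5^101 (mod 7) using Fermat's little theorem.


Fermat's little theorem: if p is prime and gcd(a,p)=1, then a^(p-1) ≡ 1 (mod p)
p = 7 is prime, gcd(5,7) = 1
Reduce exponent: 101 mod 6 = 5
So 5^101 ≡ 5^5 (mod 7)
5^5 mod 7 = 3

5^101 ≡ 3 (mod 7)


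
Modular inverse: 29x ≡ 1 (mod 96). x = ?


Use the extended Euclidean algorithm to write 1 = 29·s + 96·t; then s mod 96 is the inverse.
Euclidean algorithm:
  29 = 0·96 + 29
  96 = 3·29 + 9
  29 = 3·9 + 2
  9 = 4·2 + 1
  2 = 2·1 + 0
gcd(29,96) = 1
Back-substitution gives: 29·(-43) + 96·(13) = 1
So 29⁻¹ ≡ -43 ≡ 53 (mod 96)
Check: 29 × 53 = 1537 ≡ 1 (mod 96) ✓

29⁻¹ ≡ 53 (mod 96)


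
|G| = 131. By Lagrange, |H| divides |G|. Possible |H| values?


Lagrange's theorem: |H| divides |G|
|G| = 131
Divisors of 131: 1, 131

Possible subgroup orders: {1, 131}


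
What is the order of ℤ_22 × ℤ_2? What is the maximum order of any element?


|ℤ_22 × ℤ_2| = 22 × 2 = 44
Max element order = lcm(22,2) = 22
Cyclic? No (gcd=2)

|ℤ_22×ℤ_2| = 44, max element order = 22


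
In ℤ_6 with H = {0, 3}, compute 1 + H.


1 + H = {1 + h (mod 6) : h ∈ H}
1+0=1, 1+3=4

1 + H = {1, 4}


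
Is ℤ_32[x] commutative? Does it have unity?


ℤ_32 has zero divisors (2·16 ≡ 0), and these lift to constant zero divisors in ℤ_32[x]; so not an integral domain
Commutative: Yes
Integral domain: No
Has unity: Yes

ℤ_32[x]: Commutative=Yes, Unity=Yes


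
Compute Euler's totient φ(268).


Factor n: 268 = 2^2 × 67
φ(n) = n · ∏(1 - 1/p) over distinct primes p | n
φ(268) = 268 · (1 - 1/2) · (1 - 1/67) = 132

φ(268) = 132


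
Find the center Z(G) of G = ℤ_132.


Z(G) = {g ∈ G | gx = xg for all x ∈ G}
ℤ_132 is abelian, so Z(G) = G

Z(ℤ_132) = ℤ_132


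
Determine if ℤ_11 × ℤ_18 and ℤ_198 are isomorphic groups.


Comparing ℤ_11 × ℤ_18 and ℤ_198:
gcd(11,18) = 1, so ℤ_11 × ℤ_18 ≅ ℤ_198 (CRT)

Yes, ℤ_11 × ℤ_18 ≅ ℤ_198


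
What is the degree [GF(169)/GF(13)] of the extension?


GF(169) = GF(13^2), so the extension degree is 2

[GF(169)/GF(13)] = 2


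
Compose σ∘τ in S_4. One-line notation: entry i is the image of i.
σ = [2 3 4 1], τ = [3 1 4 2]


σ∘τ: apply τ first, then σ
1 →τ 3 →σ 4
2 →τ 1 →σ 2
3 →τ 4 →σ 1
4 →τ 2 →σ 3

σ∘τ = [4 2 1 3]


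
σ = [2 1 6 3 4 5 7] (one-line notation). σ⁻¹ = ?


To find σ⁻¹, swap domain and range:
σ(1) = 2 → σ⁻¹(2) = 1
σ(2) = 1 → σ⁻¹(1) = 2
σ(3) = 6 → σ⁻¹(6) = 3
σ(4) = 3 → σ⁻¹(3) = 4
σ(5) = 4 → σ⁻¹(4) = 5
σ(6) = 5 → σ⁻¹(5) = 6
σ(7) = 7 → σ⁻¹(7) = 7

σ⁻¹ = [2 1 4 5 6 3 7]


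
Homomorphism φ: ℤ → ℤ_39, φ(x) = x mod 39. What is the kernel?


Kernel = preimage of identity
ker(φ) = {x ∈ ℤ : x ≡ 0 (mod 39)} = 39ℤ = {0, ±39, ±78, ...}

ker(φ) = 39ℤ


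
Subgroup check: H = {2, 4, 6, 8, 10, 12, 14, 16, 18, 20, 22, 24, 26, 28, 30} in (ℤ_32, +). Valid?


Subgroup test for H = {2, 4, 6, 8, 10, 12, 14, 16, 18, 20, 22, 24, 26, 28, 30} in (ℤ_32, +):
(1) 0 ∈ H? No
(2) Closure: for all a,b ∈ H, (a+b) mod 32 ∈ H? No  [counterexample: 2 + 30 = 0 ∉ H]
(3) Inverses: for all a ∈ H, -a mod 32 ∈ H? Yes

No, H is not a subgroup of ℤ_32


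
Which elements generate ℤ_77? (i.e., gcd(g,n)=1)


g generates ℤ_n iff gcd(g,n) = 1
Prime factors of 77: 7, 11
Generators are g ∈ {1,...,76} not divisible by any of these primes.
Generators: {1, 2, 3, 4, 5, 6, 8, 9, 10, 12, 13, 15, 16, 17, 18, 19, 20, 23, 24, 25, 26, 27, 29, 30, 31, 32, 34, 36, 37, 38, 39, 40, 41, 43, 45, 46, 47, 48, 50, 51, 52, 53, 54, 57, 58, 59, 60, 61, 62, 64, 65, 67, 68, 69, 71, 72, 73, 74, 75, 76}
Number of generators = φ(77) = 60

Generators of ℤ_77 = {1, 2, 3, 4, 5, 6, 8, 9, 10, 12, 13, 15, 16, 17, 18, 19, 20, 23, 24, 25, 26, 27, 29, 30, 31, 32, 34, 36, 37, 38, 39, 40, 41, 43, 45, 46, 47, 48, 50, 51, 52, 53, 54, 57, 58, 59, 60, 61, 62, 64, 65, 67, 68, 69, 71, 72, 73, 74, 75, 76}


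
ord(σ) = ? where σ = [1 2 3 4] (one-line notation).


Cycle decomposition: identity (all elements fixed)
Order = 1 (identity has order 1)

ord(σ) = 1


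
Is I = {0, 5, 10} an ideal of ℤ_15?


Check ideal conditions for I = {0, 5, 10} in ℤ_15:
(1) I is an additive subgroup? Yes
(2) For r ∈ ℤ_15 and a ∈ I: r·a ∈ I? Yes

Yes, I is an ideal of ℤ_15


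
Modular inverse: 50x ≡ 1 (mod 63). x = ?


Use the extended Euclidean algorithm to write 1 = 50·s + 63·t; then s mod 63 is the inverse.
Euclidean algorithm:
  50 = 0·63 + 50
  63 = 1·50 + 13
  50 = 3·13 + 11
  13 = 1·11 + 2
  11 = 5·2 + 1
  2 = 2·1 + 0
gcd(50,63) = 1
Back-substitution gives: 50·(29) + 63·(-23) = 1
So 50⁻¹ ≡ 29 ≡ 29 (mod 63)
Check: 50 × 29 = 1450 ≡ 1 (mod 63) ✓

50⁻¹ ≡ 29 (mod 63)


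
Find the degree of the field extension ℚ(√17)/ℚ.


√17 has minimal polynomial x² - 17 (irreducible over ℚ since 17 is squarefree)

[ℚ(√17)/ℚ] = 2


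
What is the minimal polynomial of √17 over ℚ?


√17 satisfies x² - 17 = 0, irreducible over ℚ since 17 is squarefree

Minimal polynomial: x² - 17


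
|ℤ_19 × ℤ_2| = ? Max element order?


|ℤ_19 × ℤ_2| = 19 × 2 = 38
Max element order = lcm(19,2) = 38
Cyclic? Yes (gcd=1)

|ℤ_19×ℤ_2| = 38, max element order = 38


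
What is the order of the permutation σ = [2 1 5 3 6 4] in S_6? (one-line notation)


Cycle decomposition: (1 2) (3 5 6 4)
Cycle lengths: 2, 4
Order = lcm(2, 4) = 4

ord(σ) = 4


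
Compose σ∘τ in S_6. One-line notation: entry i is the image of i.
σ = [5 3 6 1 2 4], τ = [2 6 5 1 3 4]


σ∘τ: apply τ first, then σ
1 →τ 2 →σ 3
2 →τ 6 →σ 4
3 →τ 5 →σ 2
4 →τ 1 →σ 5
5 →τ 3 →σ 6
6 →τ 4 →σ 1

σ∘τ = [3 4 2 5 6 1]


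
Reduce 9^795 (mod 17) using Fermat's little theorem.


Fermat's little theorem: if p is prime and gcd(a,p)=1, then a^(p-1) ≡ 1 (mod p)
p = 17 is prime, gcd(9,17) = 1
Reduce exponent: 795 mod 16 = 11
So 9^795 ≡ 9^11 (mod 17)
9^11 mod 17 = 15

9^795 ≡ 15 (mod 17)


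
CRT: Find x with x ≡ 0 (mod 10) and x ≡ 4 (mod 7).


m₁ = 10, m₂ = 7, gcd = 1, so CRT applies. M = m₁·m₂ = 70
Let M₁ = M/m₁ = 7, M₂ = M/m₂ = 10
Find y₁ ≡ M₁⁻¹ (mod m₁): 7⁻¹ ≡ 3 (mod 10)
Find y₂ ≡ M₂⁻¹ (mod m₂): 10⁻¹ ≡ 5 (mod 7)
x = a₁·M₁·y₁ + a₂·M₂·y₂ = 0·7·3 + 4·10·5 = 200
Reduce mod 70: x ≡ 60
Check: 60 mod 10 = 0 ✓, 60 mod 7 = 4 ✓

x ≡ 60 (mod 70)


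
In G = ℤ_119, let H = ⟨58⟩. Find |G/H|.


|⟨58⟩| = n / gcd(58, 119) = 119 / 1 = 119
H is normal (ℤ_119 is abelian).
|G/H| = |G| / |H| = 119 / 119 = 1

|G/H| = 1


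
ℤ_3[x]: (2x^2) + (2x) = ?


Add coefficients mod 3:
x^0: 0 + 0 = 0 (mod 3)
x^1: 0 + 2 = 2 (mod 3)
x^2: 2 + 0 = 2 (mod 3)
Result: 2x + 2x^2

f + g = 2x + 2x^2


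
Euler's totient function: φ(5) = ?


φ(n) = count of k ∈ {1,...,n} with gcd(k,n)=1
Coprimes to 5: {1, 2, 3, 4}
Count: 4

φ(5) = 4


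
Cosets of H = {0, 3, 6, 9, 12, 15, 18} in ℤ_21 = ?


H = {0, 3, 6, 9, 12, 15, 18}, |H| = 7
Number of cosets = |G|/|H| = 21/7 = 3
0 + H = {0, 3, 6, 9, 12, 15, 18}
1 + H = {1, 4, 7, 10, 13, 16, 19}
2 + H = {2, 5, 8, 11, 14, 17, 20}

Cosets: 0+H={0,3,6,9,12,15,18}; 1+H={1,4,7,10,13,16,19}; 2+H={2,5,8,11,14,17,20}


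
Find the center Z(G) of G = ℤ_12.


Z(G) = {g ∈ G | gx = xg for all x ∈ G}
ℤ_12 is abelian, so Z(G) = G

Z(ℤ_12) = ℤ_12


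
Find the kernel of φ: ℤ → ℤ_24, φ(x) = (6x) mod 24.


Kernel = preimage of identity
ker(φ) = {x ∈ ℤ : 6x ≡ 0 (mod 24)}. gcd(6,24) = 6, so 6x ≡ 0 (mod 24) ⟺ x ≡ 0 (mod 24/6 = 4). Hence ker(φ) = 4ℤ

ker(φ) = 4ℤ


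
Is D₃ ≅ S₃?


Comparing D₃ and S₃:
Both are the unique non-abelian group of order 6

Yes, D₃ ≅ S₃


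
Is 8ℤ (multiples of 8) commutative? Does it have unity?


8ℤ is a commutative ring under +,× but has no multiplicative identity (1 ∉ 8ℤ); it has no zero divisors, but without unity it is not an integral domain
Commutative: Yes
Integral domain: No
Has unity: No

8ℤ (multiples of 8): Commutative=Yes, Unity=No


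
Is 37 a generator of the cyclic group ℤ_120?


g generates ℤ_n iff gcd(g, n) = 1
gcd(37, 120) = 1
Since gcd = 1, 37 is a generator.

Yes, 37 generates ℤ_120


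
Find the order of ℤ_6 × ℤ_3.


|A × B| = |A| · |B|
|ℤ_6 × ℤ_3| = 6 × 3 = 18

|ℤ_6 × ℤ_3| = 18


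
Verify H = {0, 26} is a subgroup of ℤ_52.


Subgroup test for H = {0, 26} in (ℤ_52, +):
(1) 0 ∈ H? Yes
(2) Closure: for all a,b ∈ H, (a+b) mod 52 ∈ H? Yes
(3) Inverses: for all a ∈ H, -a mod 52 ∈ H? Yes

Yes, H is a subgroup of ℤ_52


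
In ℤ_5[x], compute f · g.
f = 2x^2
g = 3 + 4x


Expand and collect like terms; reduce coefficients mod 5:
x^0: 0·3 = 0 ≡ 0 (mod 5)
x^1: 0·4 + 0·3 = 0 ≡ 0 (mod 5)
x^2: 0·4 + 2·3 = 6 ≡ 1 (mod 5)
x^3: 2·4 = 8 ≡ 3 (mod 5)
Result: x^2 + 3x^3

f · g = x^2 + 3x^3


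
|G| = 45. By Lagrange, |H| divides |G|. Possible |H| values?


Lagrange's theorem: |H| divides |G|
|G| = 45
Divisors of 45: 1, 3, 5, 9, 15, 45

Possible subgroup orders: {1, 3, 5, 9, 15, 45}


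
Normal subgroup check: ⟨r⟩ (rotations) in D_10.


H = ⟨r⟩ (rotations) in D_10
The rotation subgroup ⟨r⟩ has index 2 in D_10, so it is normal

Yes, normal subgroup


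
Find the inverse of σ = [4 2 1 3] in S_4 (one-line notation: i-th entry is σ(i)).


To find σ⁻¹, swap domain and range:
σ(1) = 4 → σ⁻¹(4) = 1
σ(2) = 2 → σ⁻¹(2) = 2
σ(3) = 1 → σ⁻¹(1) = 3
σ(4) = 3 → σ⁻¹(3) = 4

σ⁻¹ = [3 2 4 1]


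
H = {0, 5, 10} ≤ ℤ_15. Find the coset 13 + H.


13 + H = {13 + h (mod 15) : h ∈ H}
13+0=13, 13+5=3, 13+10=8
13 + H = {3, 8, 13} = 3 + H

13 + H = {3, 8, 13}


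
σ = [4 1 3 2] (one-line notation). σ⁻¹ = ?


To find σ⁻¹, swap domain and range:
σ(1) = 4 → σ⁻¹(4) = 1
σ(2) = 1 → σ⁻¹(1) = 2
σ(3) = 3 → σ⁻¹(3) = 3
σ(4) = 2 → σ⁻¹(2) = 4

σ⁻¹ = [2 4 3 1]


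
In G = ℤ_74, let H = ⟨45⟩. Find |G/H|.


|⟨45⟩| = n / gcd(45, 74) = 74 / 1 = 74
H is normal (ℤ_74 is abelian).
|G/H| = |G| / |H| = 74 / 74 = 1

|G/H| = 1


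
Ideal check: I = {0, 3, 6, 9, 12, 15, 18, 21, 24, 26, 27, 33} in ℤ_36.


Check ideal conditions for I = {0, 3, 6, 9, 12, 15, 18, 21, 24, 26, 27, 33} in ℤ_36:
(1) I is an additive subgroup? No
(2) For r ∈ ℤ_36 and a ∈ I: r·a ∈ I? No  [counterexample: r=2, a=15, r·a mod 36 = 30 ∉ I]

No, I is not an ideal of ℤ_36


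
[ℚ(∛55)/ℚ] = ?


∛55 has minimal polynomial x³ - 55 (irreducible over ℚ since 55 is not a perfect cube)

[ℚ(∛55)/ℚ] = 3


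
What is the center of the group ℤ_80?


Z(G) = {g ∈ G | gx = xg for all x ∈ G}
ℤ_80 is abelian, so Z(G) = G

Z(ℤ_80) = ℤ_80


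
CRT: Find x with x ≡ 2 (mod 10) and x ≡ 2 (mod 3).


m₁ = 10, m₂ = 3, gcd = 1, so CRT applies. M = m₁·m₂ = 30
Let M₁ = M/m₁ = 3, M₂ = M/m₂ = 10
Find y₁ ≡ M₁⁻¹ (mod m₁): 3⁻¹ ≡ 7 (mod 10)
Find y₂ ≡ M₂⁻¹ (mod m₂): 10⁻¹ ≡ 1 (mod 3)
x = a₁·M₁·y₁ + a₂·M₂·y₂ = 2·3·7 + 2·10·1 = 62
Reduce mod 30: x ≡ 2
Check: 2 mod 10 = 2 ✓, 2 mod 3 = 2 ✓

x ≡ 2 (mod 30)


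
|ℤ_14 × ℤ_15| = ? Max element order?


|ℤ_14 × ℤ_15| = 14 × 15 = 210
Max element order = lcm(14,15) = 210
Cyclic? Yes (gcd=1)

|ℤ_14×ℤ_15| = 210, max element order = 210


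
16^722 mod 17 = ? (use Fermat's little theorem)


Fermat's little theorem: if p is prime and gcd(a,p)=1, then a^(p-1) ≡ 1 (mod p)
p = 17 is prime, gcd(16,17) = 1
Reduce exponent: 722 mod 16 = 2
So 16^722 ≡ 16^2 (mod 17)
16^2 mod 17 = 1

16^722 ≡ 1 (mod 17)
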